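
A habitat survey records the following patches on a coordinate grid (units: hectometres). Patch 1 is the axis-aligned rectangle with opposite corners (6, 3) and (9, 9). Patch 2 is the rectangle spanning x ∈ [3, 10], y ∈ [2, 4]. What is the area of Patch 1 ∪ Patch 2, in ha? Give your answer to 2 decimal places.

29.00

By inclusion–exclusion:
Individual areas: |Patch 1| = 18, |Patch 2| = 14.
|Patch 1∩Patch 2|: x∈[6,9], y∈[3,4] → 3·1 = 3.
|Patch 1 ∪ Patch 2| = 32 − 3 = 29.00.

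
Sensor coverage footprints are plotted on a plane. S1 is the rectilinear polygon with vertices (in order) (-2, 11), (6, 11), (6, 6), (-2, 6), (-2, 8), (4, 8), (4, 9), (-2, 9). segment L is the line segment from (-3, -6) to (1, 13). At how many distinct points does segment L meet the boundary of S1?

The segment meets the boundary at (0.579,11), (-0.053,8), (0.158,9), (-0.474,6).

4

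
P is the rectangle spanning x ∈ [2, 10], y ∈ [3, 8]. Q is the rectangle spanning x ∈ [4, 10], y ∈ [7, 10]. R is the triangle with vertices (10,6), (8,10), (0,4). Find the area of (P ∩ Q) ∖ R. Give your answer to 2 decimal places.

|P ∩ Q| = 6.
|(P ∩ Q) ∩ R| = 4.5833.
|(P ∩ Q) ∖ R| = 6 − 4.5833 = 1.42.

1.42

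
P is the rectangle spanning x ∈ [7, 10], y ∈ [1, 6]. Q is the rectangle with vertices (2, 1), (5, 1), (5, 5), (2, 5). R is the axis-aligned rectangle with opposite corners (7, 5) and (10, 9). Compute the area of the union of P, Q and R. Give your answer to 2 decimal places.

36.00

By inclusion–exclusion:
Individual areas: |P| = 15, |Q| = 12, |R| = 12.
|P∩Q| = 0 (no overlap).
|P∩R|: x∈[7,10], y∈[5,6] → 3·1 = 3.
|Q∩R| = 0 (no overlap).
|P∩Q∩R| = 0.
|P ∪ Q ∪ R| = 39 − 3 + 0 = 36.00.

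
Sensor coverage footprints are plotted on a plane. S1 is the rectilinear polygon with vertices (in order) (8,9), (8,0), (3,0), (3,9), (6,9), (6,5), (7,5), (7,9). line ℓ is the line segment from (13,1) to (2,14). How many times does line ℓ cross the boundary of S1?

2

The segment meets the boundary at (7,8.091), (8,6.909).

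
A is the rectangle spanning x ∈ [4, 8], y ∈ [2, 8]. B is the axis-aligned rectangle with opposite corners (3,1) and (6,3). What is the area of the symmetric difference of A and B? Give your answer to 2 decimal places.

|A∩B|: x∈[4,6], y∈[2,3] → 2·1 = 2.
|A △ B| = |A| + |B| − 2·|A∩B| = 24 + 6 − 4 = 26.00.

26.00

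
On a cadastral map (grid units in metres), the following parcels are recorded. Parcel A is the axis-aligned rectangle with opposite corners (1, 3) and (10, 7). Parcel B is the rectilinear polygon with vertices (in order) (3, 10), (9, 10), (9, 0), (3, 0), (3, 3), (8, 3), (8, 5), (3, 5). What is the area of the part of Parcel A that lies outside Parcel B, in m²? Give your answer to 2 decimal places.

|Parcel A| = 36, |Parcel A∩Parcel B| = 14.
|Parcel A ∖ Parcel B| = |Parcel A| − |Parcel A∩Parcel B| = 36 − 14 = 22.00.

22.00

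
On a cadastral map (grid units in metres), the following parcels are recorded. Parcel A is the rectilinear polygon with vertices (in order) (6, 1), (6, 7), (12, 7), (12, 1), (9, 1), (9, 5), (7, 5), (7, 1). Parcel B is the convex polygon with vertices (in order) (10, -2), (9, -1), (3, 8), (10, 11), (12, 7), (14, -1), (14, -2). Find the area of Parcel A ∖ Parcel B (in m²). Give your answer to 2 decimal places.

1.75

|Parcel A| = 28, |Parcel A∩Parcel B| = 26.25.
|Parcel A ∖ Parcel B| = |Parcel A| − |Parcel A∩Parcel B| = 28 − 26.25 = 1.75.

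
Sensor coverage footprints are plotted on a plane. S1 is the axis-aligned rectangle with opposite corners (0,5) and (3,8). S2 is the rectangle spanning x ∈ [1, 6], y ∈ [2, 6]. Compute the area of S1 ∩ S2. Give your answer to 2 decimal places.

2.00

|S1∩S2|: x∈[1,3], y∈[5,6] → 2·1 = 2.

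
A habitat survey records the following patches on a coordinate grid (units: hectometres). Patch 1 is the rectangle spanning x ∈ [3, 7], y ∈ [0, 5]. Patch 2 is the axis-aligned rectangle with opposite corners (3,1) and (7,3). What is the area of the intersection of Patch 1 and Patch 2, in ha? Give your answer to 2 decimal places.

|Patch 1∩Patch 2|: x∈[3,7], y∈[1,3] → 4·2 = 8.

8.00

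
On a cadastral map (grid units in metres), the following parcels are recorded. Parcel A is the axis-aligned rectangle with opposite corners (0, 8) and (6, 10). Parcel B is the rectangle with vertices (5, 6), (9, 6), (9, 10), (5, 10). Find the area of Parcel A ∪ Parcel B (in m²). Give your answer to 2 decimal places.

By inclusion–exclusion:
Individual areas: |Parcel A| = 12, |Parcel B| = 16.
|Parcel A∩Parcel B|: x∈[5,6], y∈[8,10] → 1·2 = 2.
|Parcel A ∪ Parcel B| = 28 − 2 = 26.00.

26.00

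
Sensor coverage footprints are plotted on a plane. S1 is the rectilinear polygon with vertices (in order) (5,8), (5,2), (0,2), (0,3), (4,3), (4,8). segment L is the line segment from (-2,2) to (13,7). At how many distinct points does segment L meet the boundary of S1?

4

The segment meets the boundary at (5,4.333), (4,4), (1,3), (0,2.667).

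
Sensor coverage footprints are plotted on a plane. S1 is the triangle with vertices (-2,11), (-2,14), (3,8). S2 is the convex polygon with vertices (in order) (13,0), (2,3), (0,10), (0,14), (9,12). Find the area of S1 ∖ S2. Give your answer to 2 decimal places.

4.81

|S1| = 7.5, |S1∩S2| = 2.6931.
|S1 ∖ S2| = |S1| − |S1∩S2| = 7.5 − 2.6931 = 4.81.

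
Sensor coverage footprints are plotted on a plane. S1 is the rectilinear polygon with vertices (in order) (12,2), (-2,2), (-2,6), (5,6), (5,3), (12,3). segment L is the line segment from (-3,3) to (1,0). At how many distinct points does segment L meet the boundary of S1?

The segment meets the boundary at (-1.667,2), (-2,2.25).

2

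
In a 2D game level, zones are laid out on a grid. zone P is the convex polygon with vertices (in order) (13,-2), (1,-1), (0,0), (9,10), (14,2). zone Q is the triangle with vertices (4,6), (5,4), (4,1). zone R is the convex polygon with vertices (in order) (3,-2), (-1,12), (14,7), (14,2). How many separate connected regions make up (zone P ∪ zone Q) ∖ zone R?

(zone P ∪ zone Q) ∖ zone R splits into 3 disjoint pieces (area 4.684, area 1.3171, area 16.6102).

3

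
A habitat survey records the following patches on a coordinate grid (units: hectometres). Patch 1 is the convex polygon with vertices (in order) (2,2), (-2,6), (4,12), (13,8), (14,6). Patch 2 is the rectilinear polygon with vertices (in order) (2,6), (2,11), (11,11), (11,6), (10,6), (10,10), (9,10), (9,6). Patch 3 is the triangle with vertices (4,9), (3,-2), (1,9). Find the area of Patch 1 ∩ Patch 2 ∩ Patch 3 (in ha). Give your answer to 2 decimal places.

The intersection is the polygon with vertices (2,6), (2,9), (4,9), (3.727,6).
By the shoelace formula its area is 5.59.

5.59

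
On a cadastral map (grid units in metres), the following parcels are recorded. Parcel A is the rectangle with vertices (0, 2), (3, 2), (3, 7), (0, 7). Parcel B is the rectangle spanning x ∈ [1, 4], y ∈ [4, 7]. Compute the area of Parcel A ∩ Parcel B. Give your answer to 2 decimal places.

6.00

|Parcel A∩Parcel B|: x∈[1,3], y∈[4,7] → 2·3 = 6.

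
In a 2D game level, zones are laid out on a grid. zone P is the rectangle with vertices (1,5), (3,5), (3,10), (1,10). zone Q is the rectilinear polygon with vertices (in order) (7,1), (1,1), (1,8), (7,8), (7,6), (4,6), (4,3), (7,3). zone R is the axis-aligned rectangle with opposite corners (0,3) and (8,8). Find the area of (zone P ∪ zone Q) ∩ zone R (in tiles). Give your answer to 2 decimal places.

21.00

|zone P ∪ zone Q| = 37.
|(zone P ∪ zone Q) ∩ zone R| = 21.00.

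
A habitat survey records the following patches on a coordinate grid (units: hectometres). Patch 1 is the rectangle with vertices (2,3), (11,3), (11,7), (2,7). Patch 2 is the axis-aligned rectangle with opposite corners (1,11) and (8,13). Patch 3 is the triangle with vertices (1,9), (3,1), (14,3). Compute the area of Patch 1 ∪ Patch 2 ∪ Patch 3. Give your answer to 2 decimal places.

By inclusion–exclusion:
Individual areas: |Patch 1| = 36, |Patch 2| = 14, |Patch 3| = 46.
|Patch 1∩Patch 2| = 0 (no overlap).
|Patch 1∩Patch 3| = 28.0897.
|Patch 2∩Patch 3| = 0.
|Patch 1∩Patch 2∩Patch 3| = 0.
|Patch 1 ∪ Patch 2 ∪ Patch 3| = 96 − 28.0897 + 0 = 67.91.

67.91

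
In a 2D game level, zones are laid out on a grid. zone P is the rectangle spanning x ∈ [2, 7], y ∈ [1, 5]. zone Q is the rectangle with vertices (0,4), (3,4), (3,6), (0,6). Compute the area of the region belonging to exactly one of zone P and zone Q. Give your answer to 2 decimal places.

24.00

|zone P∩zone Q|: x∈[2,3], y∈[4,5] → 1·1 = 1.
|zone P △ zone Q| = |zone P| + |zone Q| − 2·|zone P∩zone Q| = 20 + 6 − 2 = 24.00.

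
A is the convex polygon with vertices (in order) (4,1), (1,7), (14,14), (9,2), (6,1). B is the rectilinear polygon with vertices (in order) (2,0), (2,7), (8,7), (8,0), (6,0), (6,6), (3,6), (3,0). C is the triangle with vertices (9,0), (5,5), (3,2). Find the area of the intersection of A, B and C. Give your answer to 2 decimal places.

The intersection is the polygon with vertices (6,1), (6,3.75), (7.737,1.579).
By the shoelace formula its area is 2.39.

2.39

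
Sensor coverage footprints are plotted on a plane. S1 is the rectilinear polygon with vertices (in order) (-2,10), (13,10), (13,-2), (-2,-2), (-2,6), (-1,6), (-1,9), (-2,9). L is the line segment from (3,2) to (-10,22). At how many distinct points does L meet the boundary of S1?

The segment meets the boundary at (-2,9.692), (-1.55,9), (-1,8.154).

3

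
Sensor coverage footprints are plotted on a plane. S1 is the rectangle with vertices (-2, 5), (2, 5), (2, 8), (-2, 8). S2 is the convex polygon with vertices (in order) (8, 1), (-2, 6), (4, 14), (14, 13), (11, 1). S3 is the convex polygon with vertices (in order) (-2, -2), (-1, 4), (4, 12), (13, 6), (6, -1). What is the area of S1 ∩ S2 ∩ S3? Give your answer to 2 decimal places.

The intersection is the polygon with vertices (2,5), (0,5), (-0.286,5.143), (1.5,8), (2,8).
By the shoelace formula its area is 4.29.

4.29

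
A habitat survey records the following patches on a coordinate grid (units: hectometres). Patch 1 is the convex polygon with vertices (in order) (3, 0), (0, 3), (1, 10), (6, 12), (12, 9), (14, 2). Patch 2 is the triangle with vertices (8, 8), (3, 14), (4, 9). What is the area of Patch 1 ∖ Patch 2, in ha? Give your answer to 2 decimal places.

112.75

|Patch 1| = 120, |Patch 1∩Patch 2| = 7.2481.
|Patch 1 ∖ Patch 2| = |Patch 1| − |Patch 1∩Patch 2| = 120 − 7.2481 = 112.75.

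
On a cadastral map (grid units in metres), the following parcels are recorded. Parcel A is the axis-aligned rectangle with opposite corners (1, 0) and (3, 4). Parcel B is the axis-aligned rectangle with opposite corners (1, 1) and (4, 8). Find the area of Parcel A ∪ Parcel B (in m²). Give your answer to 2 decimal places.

23.00

By inclusion–exclusion:
Individual areas: |Parcel A| = 8, |Parcel B| = 21.
|Parcel A∩Parcel B|: x∈[1,3], y∈[1,4] → 2·3 = 6.
|Parcel A ∪ Parcel B| = 29 − 6 = 23.00.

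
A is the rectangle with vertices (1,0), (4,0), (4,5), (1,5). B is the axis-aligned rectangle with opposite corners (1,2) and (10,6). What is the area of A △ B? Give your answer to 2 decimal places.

|A∩B|: x∈[1,4], y∈[2,5] → 3·3 = 9.
|A △ B| = |A| + |B| − 2·|A∩B| = 15 + 36 − 18 = 33.00.

33.00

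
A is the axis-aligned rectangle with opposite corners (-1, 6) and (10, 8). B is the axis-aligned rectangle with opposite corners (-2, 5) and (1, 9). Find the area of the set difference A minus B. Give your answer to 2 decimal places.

|A∩B|: x∈[-1,1], y∈[6,8] → 2·2 = 4.
|A| = 22.
|A ∖ B| = |A| − |A∩B| = 22 − 4 = 18.00.

18.00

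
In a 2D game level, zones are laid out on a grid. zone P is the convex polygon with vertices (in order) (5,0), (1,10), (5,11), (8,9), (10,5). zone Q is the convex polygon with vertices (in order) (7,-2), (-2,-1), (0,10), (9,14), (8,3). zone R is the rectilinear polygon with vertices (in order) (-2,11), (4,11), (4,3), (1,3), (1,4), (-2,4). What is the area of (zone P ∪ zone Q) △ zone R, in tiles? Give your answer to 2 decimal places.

104.82

|zone P ∪ zone Q| = 126.1154.
|(zone P ∪ zone Q) ∩ zone R| = 33.1477.
|(zone P ∪ zone Q) △ zone R| = 126.1154 + 45 − 66.2955 = 104.82.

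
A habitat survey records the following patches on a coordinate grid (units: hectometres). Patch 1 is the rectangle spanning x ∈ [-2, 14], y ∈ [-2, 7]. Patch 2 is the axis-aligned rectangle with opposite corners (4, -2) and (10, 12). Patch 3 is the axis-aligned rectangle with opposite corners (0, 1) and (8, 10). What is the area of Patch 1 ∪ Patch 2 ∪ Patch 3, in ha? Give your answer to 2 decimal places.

186.00

By inclusion–exclusion:
Individual areas: |Patch 1| = 144, |Patch 2| = 84, |Patch 3| = 72.
|Patch 1∩Patch 2|: x∈[4,10], y∈[-2,7] → 6·9 = 54.
|Patch 1∩Patch 3|: x∈[0,8], y∈[1,7] → 8·6 = 48.
|Patch 2∩Patch 3|: x∈[4,8], y∈[1,10] → 4·9 = 36.
|Patch 1∩Patch 2∩Patch 3| = 24.
|Patch 1 ∪ Patch 2 ∪ Patch 3| = 300 − 138 + 24 = 186.00.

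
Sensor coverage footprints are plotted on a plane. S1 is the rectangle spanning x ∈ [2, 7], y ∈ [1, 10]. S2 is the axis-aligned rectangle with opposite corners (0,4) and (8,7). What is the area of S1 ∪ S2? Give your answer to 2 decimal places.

54.00

By inclusion–exclusion:
Individual areas: |S1| = 45, |S2| = 24.
|S1∩S2|: x∈[2,7], y∈[4,7] → 5·3 = 15.
|S1 ∪ S2| = 69 − 15 = 54.00.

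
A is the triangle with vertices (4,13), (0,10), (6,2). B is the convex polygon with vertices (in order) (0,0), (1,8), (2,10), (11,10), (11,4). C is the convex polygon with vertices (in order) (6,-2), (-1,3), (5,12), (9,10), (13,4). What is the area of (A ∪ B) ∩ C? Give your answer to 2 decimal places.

71.70

|A ∪ B| = 89.4251.
|(A ∪ B) ∩ C| = 71.70.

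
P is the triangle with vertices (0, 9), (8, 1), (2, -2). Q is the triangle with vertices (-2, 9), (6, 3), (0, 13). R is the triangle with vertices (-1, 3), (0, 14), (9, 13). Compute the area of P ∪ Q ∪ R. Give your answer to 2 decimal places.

By inclusion–exclusion:
Individual areas: |P| = 36, |Q| = 22, |R| = 50.
|P∩Q| = 4.2632.
|P∩R| = 4.3269.
|Q∩R| = 13.4298.
|P∩Q∩R| = 2.5132.
|P ∪ Q ∪ R| = 108 − 22.0199 + 2.5132 = 88.49.

88.49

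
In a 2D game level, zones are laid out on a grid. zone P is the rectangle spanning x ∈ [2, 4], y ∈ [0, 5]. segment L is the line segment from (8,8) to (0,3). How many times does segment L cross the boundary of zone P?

2

The segment meets the boundary at (3.2,5), (2,4.25).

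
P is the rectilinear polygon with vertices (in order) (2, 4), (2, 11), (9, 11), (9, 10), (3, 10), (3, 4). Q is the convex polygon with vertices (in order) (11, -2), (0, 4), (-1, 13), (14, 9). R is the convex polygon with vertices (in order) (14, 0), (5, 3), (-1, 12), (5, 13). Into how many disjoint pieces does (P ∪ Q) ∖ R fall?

(P ∪ Q) ∖ R splits into 3 disjoint pieces (area 27.2962, area 38.6917, area 1.0993).

3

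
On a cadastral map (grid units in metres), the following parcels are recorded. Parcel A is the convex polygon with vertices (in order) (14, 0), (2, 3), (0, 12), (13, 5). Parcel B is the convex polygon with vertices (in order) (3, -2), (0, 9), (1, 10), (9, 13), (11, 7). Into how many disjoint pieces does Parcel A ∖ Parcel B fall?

Parcel A ∖ Parcel B splits into 2 disjoint pieces (area 26.4004, area 2.5818).

2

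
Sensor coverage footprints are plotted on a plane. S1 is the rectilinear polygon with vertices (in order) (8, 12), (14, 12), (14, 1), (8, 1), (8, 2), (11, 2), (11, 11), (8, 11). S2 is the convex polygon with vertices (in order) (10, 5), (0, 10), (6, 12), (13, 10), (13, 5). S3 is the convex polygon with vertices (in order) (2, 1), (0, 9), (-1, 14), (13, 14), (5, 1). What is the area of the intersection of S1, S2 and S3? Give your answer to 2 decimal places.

0.32

The intersection is the polygon with vertices (8,11.429), (9.5,11), (8,11).
By the shoelace formula its area is 0.32.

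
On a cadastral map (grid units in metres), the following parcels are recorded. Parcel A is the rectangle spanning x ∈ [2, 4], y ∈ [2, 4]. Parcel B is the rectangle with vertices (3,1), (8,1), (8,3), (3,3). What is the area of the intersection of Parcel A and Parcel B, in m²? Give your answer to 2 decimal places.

1.00

|Parcel A∩Parcel B|: x∈[3,4], y∈[2,3] → 1·1 = 1.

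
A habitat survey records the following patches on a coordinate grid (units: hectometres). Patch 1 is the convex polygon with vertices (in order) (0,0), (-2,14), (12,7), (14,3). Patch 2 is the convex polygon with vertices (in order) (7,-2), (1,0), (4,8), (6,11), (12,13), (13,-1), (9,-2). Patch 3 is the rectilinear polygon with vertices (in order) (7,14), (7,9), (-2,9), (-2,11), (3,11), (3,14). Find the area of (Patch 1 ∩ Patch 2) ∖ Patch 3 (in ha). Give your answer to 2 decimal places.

|Patch 1 ∩ Patch 2| = 68.7635.
|(Patch 1 ∩ Patch 2) ∩ Patch 3| = 1.8333.
|(Patch 1 ∩ Patch 2) ∖ Patch 3| = 68.7635 − 1.8333 = 66.93.

66.93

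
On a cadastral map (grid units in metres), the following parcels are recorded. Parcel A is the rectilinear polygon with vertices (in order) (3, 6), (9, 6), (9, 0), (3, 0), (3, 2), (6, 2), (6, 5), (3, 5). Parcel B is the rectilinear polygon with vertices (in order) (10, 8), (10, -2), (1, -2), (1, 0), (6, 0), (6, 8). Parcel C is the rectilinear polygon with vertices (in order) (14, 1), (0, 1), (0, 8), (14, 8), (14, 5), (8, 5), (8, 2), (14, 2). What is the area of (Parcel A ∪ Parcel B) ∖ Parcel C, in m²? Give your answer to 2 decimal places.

|Parcel A ∪ Parcel B| = 59.
|(Parcel A ∪ Parcel B) ∩ Parcel C| = 28.
|(Parcel A ∪ Parcel B) ∖ Parcel C| = 59 − 28 = 31.00.

31.00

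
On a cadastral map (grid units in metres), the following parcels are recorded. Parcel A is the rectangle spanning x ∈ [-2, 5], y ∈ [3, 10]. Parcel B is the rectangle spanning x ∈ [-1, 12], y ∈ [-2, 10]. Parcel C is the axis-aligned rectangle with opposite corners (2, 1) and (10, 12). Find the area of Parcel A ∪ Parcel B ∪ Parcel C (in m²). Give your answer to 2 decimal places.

By inclusion–exclusion:
Individual areas: |Parcel A| = 49, |Parcel B| = 156, |Parcel C| = 88.
|Parcel A∩Parcel B|: x∈[-1,5], y∈[3,10] → 6·7 = 42.
|Parcel A∩Parcel C|: x∈[2,5], y∈[3,10] → 3·7 = 21.
|Parcel B∩Parcel C|: x∈[2,10], y∈[1,10] → 8·9 = 72.
|Parcel A∩Parcel B∩Parcel C| = 21.
|Parcel A ∪ Parcel B ∪ Parcel C| = 293 − 135 + 21 = 179.00.

179.00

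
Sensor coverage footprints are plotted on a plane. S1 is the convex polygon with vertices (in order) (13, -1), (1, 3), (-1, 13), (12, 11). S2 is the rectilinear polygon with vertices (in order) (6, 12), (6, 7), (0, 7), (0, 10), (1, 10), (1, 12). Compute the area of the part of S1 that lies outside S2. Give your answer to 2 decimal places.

105.12

|S1| = 133, |S1∩S2| = 27.8808.
|S1 ∖ S2| = |S1| − |S1∩S2| = 133 − 27.8808 = 105.12.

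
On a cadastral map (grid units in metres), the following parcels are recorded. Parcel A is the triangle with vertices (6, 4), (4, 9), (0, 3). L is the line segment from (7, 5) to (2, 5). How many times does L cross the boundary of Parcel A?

1

The segment meets the boundary at (5.6,5).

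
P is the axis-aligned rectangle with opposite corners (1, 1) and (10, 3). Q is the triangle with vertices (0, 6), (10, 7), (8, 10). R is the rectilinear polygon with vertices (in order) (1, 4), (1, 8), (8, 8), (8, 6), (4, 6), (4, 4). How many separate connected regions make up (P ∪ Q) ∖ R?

(P ∪ Q) ∖ R splits into 3 disjoint pieces (area 18, area 0.2, area 7.2).

3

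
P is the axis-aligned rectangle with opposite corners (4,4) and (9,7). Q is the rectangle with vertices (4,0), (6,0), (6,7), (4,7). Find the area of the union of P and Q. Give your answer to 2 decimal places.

23.00

By inclusion–exclusion:
Individual areas: |P| = 15, |Q| = 14.
|P∩Q|: x∈[4,6], y∈[4,7] → 2·3 = 6.
|P ∪ Q| = 29 − 6 = 23.00.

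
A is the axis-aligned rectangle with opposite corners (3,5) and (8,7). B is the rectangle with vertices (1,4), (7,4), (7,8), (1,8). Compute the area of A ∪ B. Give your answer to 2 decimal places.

By inclusion–exclusion:
Individual areas: |A| = 10, |B| = 24.
|A∩B|: x∈[3,7], y∈[5,7] → 4·2 = 8.
|A ∪ B| = 34 − 8 = 26.00.

26.00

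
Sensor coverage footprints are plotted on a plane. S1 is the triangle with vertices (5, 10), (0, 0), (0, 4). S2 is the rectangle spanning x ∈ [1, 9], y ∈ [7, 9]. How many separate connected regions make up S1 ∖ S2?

S1 ∖ S2 splits into 2 disjoint pieces (area 0.1667, area 8.5).

2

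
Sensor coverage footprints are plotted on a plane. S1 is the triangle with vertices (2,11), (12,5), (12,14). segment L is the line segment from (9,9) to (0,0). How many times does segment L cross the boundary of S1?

1

The segment meets the boundary at (7.625,7.625).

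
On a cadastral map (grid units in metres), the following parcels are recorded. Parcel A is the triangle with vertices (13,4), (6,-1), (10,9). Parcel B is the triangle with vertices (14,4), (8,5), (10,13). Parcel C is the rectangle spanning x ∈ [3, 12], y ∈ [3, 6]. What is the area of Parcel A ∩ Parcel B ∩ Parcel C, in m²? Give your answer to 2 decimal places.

The intersection is the polygon with vertices (12,5.667), (12,4.333), (8.375,4.938), (8.8,6), (11.8,6).
By the shoelace formula its area is 4.69.

4.69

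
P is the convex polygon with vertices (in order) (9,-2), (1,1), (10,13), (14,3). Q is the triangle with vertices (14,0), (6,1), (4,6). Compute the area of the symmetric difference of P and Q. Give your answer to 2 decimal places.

|P| = 96.5, |Q| = 19, |P∩Q| = 17.6843.
|P △ Q| = |P| + |Q| − 2·|P∩Q| = 96.5 + 19 − 35.3686 = 80.13.

80.13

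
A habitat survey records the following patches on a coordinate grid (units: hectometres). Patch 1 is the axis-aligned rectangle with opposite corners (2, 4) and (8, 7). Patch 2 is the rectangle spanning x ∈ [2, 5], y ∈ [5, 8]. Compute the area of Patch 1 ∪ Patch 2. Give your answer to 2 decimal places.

21.00

By inclusion–exclusion:
Individual areas: |Patch 1| = 18, |Patch 2| = 9.
|Patch 1∩Patch 2|: x∈[2,5], y∈[5,7] → 3·2 = 6.
|Patch 1 ∪ Patch 2| = 27 − 6 = 21.00.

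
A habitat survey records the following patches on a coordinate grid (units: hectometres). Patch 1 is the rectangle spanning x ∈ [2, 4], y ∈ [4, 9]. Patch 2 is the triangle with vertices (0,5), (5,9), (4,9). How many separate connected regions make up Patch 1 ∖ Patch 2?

Patch 1 ∖ Patch 2 splits into 2 disjoint pieces (area 6.8, area 2).

2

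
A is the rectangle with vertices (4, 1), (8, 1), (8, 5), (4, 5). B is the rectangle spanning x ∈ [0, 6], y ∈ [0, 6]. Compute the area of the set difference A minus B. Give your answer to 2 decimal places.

8.00

|A∩B|: x∈[4,6], y∈[1,5] → 2·4 = 8.
|A| = 16.
|A ∖ B| = |A| − |A∩B| = 16 − 8 = 8.00.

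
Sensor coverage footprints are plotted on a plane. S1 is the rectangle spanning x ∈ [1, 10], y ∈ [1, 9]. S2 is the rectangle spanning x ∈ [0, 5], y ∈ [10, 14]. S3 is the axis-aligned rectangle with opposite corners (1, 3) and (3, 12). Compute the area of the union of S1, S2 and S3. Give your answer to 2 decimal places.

By inclusion–exclusion:
Individual areas: |S1| = 72, |S2| = 20, |S3| = 18.
|S1∩S2| = 0 (no overlap).
|S1∩S3|: x∈[1,3], y∈[3,9] → 2·6 = 12.
|S2∩S3|: x∈[1,3], y∈[10,12] → 2·2 = 4.
|S1∩S2∩S3| = 0.
|S1 ∪ S2 ∪ S3| = 110 − 16 + 0 = 94.00.

94.00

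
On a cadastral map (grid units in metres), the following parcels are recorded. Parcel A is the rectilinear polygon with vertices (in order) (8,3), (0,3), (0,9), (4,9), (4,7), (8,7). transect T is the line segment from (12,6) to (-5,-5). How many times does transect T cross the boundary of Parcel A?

The segment meets the boundary at (7.364,3), (8,3.412).

2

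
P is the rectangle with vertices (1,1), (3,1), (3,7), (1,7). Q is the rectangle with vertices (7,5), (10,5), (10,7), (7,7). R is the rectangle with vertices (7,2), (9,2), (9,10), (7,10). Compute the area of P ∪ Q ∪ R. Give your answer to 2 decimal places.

By inclusion–exclusion:
Individual areas: |P| = 12, |Q| = 6, |R| = 16.
|P∩Q| = 0 (no overlap).
|P∩R| = 0 (no overlap).
|Q∩R|: x∈[7,9], y∈[5,7] → 2·2 = 4.
|P∩Q∩R| = 0.
|P ∪ Q ∪ R| = 34 − 4 + 0 = 30.00.

30.00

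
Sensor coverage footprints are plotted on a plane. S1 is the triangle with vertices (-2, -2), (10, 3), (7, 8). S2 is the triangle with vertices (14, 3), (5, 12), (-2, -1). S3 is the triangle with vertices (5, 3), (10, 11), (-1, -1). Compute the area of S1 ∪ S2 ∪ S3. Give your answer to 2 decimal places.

By inclusion–exclusion:
Individual areas: |S1| = 37.5, |S2| = 90, |S3| = 14.
|S1∩S2| = 35.0806.
|S1∩S3| = 12.1915.
|S2∩S3| = 13.213.
|S1∩S2∩S3| = 12.1537.
|S1 ∪ S2 ∪ S3| = 141.5 − 60.4852 + 12.1537 = 93.17.

93.17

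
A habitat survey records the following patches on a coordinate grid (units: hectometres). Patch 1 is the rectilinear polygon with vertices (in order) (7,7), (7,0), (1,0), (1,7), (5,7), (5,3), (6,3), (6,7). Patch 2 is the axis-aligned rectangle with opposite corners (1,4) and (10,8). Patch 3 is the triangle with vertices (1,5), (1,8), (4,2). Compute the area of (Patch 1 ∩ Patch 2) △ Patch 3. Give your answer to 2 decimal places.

13.00

|Patch 1 ∩ Patch 2| = 15.
|(Patch 1 ∩ Patch 2) ∩ Patch 3| = 3.25.
|(Patch 1 ∩ Patch 2) △ Patch 3| = 15 + 4.5 − 6.5 = 13.00.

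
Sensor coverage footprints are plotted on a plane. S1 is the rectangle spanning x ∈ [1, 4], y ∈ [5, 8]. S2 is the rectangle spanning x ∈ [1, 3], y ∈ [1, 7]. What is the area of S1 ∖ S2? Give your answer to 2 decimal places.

5.00

|S1∩S2|: x∈[1,3], y∈[5,7] → 2·2 = 4.
|S1| = 9.
|S1 ∖ S2| = |S1| − |S1∩S2| = 9 − 4 = 5.00.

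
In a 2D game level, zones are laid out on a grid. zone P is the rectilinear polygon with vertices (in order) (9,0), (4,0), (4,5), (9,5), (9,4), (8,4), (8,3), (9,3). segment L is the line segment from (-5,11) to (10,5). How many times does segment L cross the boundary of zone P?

The segment lies entirely outside zone P and never meets its boundary.

0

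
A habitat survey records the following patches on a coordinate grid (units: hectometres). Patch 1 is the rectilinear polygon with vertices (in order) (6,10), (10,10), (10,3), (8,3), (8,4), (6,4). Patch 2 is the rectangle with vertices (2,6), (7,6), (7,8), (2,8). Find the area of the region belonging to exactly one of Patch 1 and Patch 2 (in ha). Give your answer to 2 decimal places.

|Patch 1| = 26, |Patch 2| = 10, |Patch 1∩Patch 2| = 2.
|Patch 1 △ Patch 2| = |Patch 1| + |Patch 2| − 2·|Patch 1∩Patch 2| = 26 + 10 − 4 = 32.00.

32.00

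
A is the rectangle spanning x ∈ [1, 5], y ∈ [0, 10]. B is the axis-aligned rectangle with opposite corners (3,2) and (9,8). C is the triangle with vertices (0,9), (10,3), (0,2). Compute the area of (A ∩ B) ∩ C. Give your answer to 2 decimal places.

The region (A ∩ B) ∩ C is the polygon with vertices (3,7.2), (5,6), (5,2.5), (3,2.3).
By the shoelace formula its area is 8.40.

8.40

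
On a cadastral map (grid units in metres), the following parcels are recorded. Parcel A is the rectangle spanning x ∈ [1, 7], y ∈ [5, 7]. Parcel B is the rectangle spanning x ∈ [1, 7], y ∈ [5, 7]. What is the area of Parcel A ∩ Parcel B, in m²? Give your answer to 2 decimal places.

12.00

|Parcel A∩Parcel B|: x∈[1,7], y∈[5,7] → 6·2 = 12.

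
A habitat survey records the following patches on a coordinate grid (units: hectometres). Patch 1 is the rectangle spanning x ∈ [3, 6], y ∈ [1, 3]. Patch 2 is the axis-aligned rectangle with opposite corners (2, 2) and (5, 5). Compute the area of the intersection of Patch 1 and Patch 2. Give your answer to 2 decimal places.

2.00

|Patch 1∩Patch 2|: x∈[3,5], y∈[2,3] → 2·1 = 2.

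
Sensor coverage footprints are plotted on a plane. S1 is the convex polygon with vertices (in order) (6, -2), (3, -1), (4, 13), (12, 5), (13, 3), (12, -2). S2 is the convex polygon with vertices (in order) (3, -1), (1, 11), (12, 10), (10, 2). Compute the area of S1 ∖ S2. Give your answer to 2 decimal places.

|S1| = 98, |S1∩S2| = 61.9758.
|S1 ∖ S2| = |S1| − |S1∩S2| = 98 − 61.9758 = 36.02.

36.02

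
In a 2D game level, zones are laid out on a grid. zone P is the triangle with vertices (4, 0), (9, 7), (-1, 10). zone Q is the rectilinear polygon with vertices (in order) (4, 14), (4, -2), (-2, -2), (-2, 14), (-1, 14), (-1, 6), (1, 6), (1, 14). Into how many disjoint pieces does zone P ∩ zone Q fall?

1

zone P ∩ zone Q is a single connected region.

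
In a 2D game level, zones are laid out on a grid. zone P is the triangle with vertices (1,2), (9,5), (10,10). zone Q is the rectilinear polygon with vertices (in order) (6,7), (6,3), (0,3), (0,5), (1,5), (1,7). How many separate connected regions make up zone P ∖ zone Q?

zone P ∖ zone Q splits into 2 disjoint pieces (area 0.7708, area 12.0764).

2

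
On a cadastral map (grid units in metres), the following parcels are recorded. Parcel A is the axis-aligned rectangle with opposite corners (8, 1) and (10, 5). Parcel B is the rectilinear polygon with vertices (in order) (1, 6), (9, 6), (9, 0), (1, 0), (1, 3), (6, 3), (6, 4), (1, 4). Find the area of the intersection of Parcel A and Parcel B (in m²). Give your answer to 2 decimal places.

The intersection is the polygon with vertices (8,1), (8,5), (9,5), (9,1).
By the shoelace formula its area is 4.00.

4.00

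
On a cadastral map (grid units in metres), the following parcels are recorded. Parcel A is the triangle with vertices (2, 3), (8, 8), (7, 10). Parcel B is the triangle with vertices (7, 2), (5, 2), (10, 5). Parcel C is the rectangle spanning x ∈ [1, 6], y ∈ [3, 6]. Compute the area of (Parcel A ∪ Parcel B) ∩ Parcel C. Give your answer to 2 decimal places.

The region (Parcel A ∪ Parcel B) ∩ Parcel C is the polygon with vertices (2,3), (4.143,6), (5.6,6).
By the shoelace formula its area is 2.19.

2.19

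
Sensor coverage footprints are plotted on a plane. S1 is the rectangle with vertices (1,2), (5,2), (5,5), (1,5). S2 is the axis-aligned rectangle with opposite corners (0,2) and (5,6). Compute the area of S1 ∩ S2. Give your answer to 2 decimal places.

|S1∩S2|: x∈[1,5], y∈[2,5] → 4·3 = 12.

12.00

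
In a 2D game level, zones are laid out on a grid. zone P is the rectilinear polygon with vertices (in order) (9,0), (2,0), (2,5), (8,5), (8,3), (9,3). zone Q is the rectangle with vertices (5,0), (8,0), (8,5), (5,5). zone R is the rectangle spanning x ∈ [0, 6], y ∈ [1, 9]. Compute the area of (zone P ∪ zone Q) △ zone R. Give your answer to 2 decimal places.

|zone P ∪ zone Q| = 33.
|(zone P ∪ zone Q) ∩ zone R| = 16.
|(zone P ∪ zone Q) △ zone R| = 33 + 48 − 32 = 49.00.

49.00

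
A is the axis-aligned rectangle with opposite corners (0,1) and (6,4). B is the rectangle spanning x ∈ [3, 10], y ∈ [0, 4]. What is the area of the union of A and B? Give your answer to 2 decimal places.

By inclusion–exclusion:
Individual areas: |A| = 18, |B| = 28.
|A∩B|: x∈[3,6], y∈[1,4] → 3·3 = 9.
|A ∪ B| = 46 − 9 = 37.00.

37.00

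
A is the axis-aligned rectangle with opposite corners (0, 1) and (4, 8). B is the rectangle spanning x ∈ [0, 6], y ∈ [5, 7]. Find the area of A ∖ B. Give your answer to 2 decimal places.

20.00

|A∩B|: x∈[0,4], y∈[5,7] → 4·2 = 8.
|A| = 28.
|A ∖ B| = |A| − |A∩B| = 28 − 8 = 20.00.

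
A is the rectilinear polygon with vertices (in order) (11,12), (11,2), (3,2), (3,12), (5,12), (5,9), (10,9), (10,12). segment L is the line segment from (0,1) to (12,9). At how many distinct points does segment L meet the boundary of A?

2

The segment meets the boundary at (3,3), (11,8.333).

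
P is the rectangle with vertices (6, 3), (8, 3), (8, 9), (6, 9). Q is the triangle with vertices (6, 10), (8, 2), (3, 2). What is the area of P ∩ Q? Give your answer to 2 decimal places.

The intersection is the polygon with vertices (6,3), (6,9), (6.25,9), (7.75,3).
By the shoelace formula its area is 6.00.

6.00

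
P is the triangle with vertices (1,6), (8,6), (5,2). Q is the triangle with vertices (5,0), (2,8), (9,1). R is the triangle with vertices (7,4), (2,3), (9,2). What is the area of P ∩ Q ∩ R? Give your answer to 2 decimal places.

1.87

The intersection is the polygon with vertices (6.286,3.714), (5.387,2.516), (4.333,2.667), (3.8,3.2), (3.744,3.349), (6.167,3.833).
By the shoelace formula its area is 1.87.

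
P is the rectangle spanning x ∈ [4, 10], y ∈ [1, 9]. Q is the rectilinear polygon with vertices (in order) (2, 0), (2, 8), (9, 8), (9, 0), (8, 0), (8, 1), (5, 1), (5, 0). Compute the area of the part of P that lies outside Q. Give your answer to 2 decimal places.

|P| = 48, |P∩Q| = 35.
|P ∖ Q| = |P| − |P∩Q| = 48 − 35 = 13.00.

13.00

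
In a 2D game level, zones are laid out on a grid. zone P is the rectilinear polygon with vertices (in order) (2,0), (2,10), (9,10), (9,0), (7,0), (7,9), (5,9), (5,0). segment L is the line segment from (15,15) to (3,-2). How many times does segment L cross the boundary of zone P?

The segment meets the boundary at (5,0.833), (4.412,0), (7,3.667), (9,6.5).

4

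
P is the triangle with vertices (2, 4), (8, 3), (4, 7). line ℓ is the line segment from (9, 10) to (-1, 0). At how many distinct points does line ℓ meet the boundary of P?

The segment meets the boundary at (2.857,3.857), (5,6).

2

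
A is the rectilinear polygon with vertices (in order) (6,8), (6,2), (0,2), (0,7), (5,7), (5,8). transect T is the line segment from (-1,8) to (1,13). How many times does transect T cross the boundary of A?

The segment lies entirely outside A and never meets its boundary.

0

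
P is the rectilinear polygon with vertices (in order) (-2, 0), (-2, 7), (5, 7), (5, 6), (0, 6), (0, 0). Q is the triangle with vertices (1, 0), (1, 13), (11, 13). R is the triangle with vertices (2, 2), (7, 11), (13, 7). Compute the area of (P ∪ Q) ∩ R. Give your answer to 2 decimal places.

The region (P ∪ Q) ∩ R is the polygon with vertices (2.828,2.376), (2,2), (7,11), (8.627,9.915).
By the shoelace formula its area is 12.06.

12.06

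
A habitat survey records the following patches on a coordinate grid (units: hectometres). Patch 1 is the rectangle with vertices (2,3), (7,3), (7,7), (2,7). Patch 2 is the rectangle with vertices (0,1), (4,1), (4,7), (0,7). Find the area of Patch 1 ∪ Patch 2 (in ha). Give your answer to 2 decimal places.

36.00

By inclusion–exclusion:
Individual areas: |Patch 1| = 20, |Patch 2| = 24.
|Patch 1∩Patch 2|: x∈[2,4], y∈[3,7] → 2·4 = 8.
|Patch 1 ∪ Patch 2| = 44 − 8 = 36.00.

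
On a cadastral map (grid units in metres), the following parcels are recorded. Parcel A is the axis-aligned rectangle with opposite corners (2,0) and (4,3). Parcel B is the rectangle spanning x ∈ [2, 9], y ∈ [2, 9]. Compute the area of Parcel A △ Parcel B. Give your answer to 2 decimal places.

51.00

|Parcel A∩Parcel B|: x∈[2,4], y∈[2,3] → 2·1 = 2.
|Parcel A △ Parcel B| = |Parcel A| + |Parcel B| − 2·|Parcel A∩Parcel B| = 6 + 49 − 4 = 51.00.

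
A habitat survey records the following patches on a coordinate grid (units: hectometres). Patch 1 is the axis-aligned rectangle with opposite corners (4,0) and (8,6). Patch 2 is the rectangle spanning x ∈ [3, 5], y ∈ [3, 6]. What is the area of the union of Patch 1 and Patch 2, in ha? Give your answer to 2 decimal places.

By inclusion–exclusion:
Individual areas: |Patch 1| = 24, |Patch 2| = 6.
|Patch 1∩Patch 2|: x∈[4,5], y∈[3,6] → 1·3 = 3.
|Patch 1 ∪ Patch 2| = 30 − 3 = 27.00.

27.00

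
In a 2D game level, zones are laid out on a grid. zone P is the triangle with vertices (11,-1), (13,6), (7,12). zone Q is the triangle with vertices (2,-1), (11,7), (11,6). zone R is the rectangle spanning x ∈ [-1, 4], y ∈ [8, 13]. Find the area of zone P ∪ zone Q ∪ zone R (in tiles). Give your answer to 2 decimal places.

By inclusion–exclusion:
Individual areas: |zone P| = 27, |zone Q| = 4.5, |zone R| = 25.
|zone P∩zone Q| = 1.6488.
|zone P∩zone R| = 0.
|zone Q∩zone R| = 0.
|zone P∩zone Q∩zone R| = 0.
|zone P ∪ zone Q ∪ zone R| = 56.5 − 1.6488 + 0 = 54.85.

54.85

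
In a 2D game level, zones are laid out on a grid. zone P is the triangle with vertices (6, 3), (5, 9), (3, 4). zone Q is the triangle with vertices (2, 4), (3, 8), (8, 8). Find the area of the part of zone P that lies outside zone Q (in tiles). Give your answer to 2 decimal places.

|zone P| = 8.5, |zone P∩zone Q| = 2.8462.
|zone P ∖ zone Q| = |zone P| − |zone P∩zone Q| = 8.5 − 2.8462 = 5.65.

5.65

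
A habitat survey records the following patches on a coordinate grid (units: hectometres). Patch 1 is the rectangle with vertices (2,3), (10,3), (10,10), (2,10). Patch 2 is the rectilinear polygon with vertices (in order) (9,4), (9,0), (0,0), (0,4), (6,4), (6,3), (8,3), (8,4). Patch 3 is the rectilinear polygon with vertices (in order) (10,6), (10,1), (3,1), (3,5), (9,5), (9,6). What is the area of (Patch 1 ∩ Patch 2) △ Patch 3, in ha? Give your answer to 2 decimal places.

|Patch 1 ∩ Patch 2| = 5.
|(Patch 1 ∩ Patch 2) ∩ Patch 3| = 4.
|(Patch 1 ∩ Patch 2) △ Patch 3| = 5 + 29 − 8 = 26.00.

26.00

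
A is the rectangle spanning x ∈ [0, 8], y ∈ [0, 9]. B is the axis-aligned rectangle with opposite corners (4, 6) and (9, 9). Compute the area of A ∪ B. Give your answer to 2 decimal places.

75.00

By inclusion–exclusion:
Individual areas: |A| = 72, |B| = 15.
|A∩B|: x∈[4,8], y∈[6,9] → 4·3 = 12.
|A ∪ B| = 87 − 12 = 75.00.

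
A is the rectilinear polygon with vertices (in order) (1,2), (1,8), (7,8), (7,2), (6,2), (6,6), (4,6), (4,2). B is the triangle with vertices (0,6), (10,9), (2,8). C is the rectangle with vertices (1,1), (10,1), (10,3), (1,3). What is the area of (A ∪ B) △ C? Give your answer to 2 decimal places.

40.68

|A ∪ B| = 30.6833.
|(A ∪ B) ∩ C| = 4.
|(A ∪ B) △ C| = 30.6833 + 18 − 8 = 40.68.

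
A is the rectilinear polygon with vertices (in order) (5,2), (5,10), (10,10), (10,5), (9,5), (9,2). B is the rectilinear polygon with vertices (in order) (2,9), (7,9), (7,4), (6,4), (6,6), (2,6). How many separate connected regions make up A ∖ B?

1

A ∖ B is a single connected region.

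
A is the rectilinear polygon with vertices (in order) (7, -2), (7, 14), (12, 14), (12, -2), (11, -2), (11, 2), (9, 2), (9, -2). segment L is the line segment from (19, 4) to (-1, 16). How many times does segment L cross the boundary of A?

The segment meets the boundary at (7,11.2), (12,8.2).

2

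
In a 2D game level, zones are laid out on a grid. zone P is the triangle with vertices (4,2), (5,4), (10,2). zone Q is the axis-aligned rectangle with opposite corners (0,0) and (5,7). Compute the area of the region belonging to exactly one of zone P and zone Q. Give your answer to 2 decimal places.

|zone P| = 6, |zone Q| = 35, |zone P∩zone Q| = 1.
|zone P △ zone Q| = |zone P| + |zone Q| − 2·|zone P∩zone Q| = 6 + 35 − 2 = 39.00.

39.00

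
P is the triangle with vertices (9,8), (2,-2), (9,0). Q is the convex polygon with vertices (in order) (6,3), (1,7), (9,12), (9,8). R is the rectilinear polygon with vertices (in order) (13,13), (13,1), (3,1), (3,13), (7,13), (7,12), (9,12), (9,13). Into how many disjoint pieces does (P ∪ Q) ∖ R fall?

2

(P ∪ Q) ∖ R splits into 2 disjoint pieces (area 10.85, area 2.85).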